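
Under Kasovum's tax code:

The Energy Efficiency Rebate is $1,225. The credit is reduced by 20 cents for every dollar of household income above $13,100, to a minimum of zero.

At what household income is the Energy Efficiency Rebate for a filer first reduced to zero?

$19,225

The credit falls by 20% of each dollar above $13,100, so it reaches zero when the excess is $1,225 / 20% = $6,125: income = $13,100 + $6,125 = $19,225.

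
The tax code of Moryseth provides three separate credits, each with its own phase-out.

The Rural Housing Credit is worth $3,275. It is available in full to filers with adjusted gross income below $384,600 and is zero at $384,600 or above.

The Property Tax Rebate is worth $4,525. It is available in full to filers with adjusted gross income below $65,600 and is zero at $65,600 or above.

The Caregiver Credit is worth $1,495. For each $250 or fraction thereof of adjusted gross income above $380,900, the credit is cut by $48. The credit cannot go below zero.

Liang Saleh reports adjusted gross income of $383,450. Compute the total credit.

Rural Housing Credit: $383,450 is below the $384,600 cutoff, so the full $3,275 applies.
Property Tax Rebate: $383,450 meets or exceeds the $65,600 cutoff, so the credit is $0.
Caregiver Credit: income exceeds $380,900 by $2,550, which is 11 full-or-partial $250 increments; reduction = 11 × $48 = $528, leaving $967.
Total: $3,275 + $0 + $967 = $4,242.

$4,242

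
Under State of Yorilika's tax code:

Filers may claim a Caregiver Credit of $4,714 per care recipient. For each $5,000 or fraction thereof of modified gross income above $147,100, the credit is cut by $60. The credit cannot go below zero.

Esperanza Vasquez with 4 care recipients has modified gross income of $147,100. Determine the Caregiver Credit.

Caregiver Credit: base = 4 × $4,714 = $18,856. $147,100 is at or below the $147,100 threshold, so the full $18,856 applies.

$18,856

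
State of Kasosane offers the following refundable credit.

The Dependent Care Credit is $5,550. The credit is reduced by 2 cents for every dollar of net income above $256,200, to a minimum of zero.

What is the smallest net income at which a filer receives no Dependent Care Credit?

The credit falls by 2% of each dollar above $256,200, so it reaches zero when the excess is $5,550 / 2% = $277,500: income = $256,200 + $277,500 = $533,700.

$533,700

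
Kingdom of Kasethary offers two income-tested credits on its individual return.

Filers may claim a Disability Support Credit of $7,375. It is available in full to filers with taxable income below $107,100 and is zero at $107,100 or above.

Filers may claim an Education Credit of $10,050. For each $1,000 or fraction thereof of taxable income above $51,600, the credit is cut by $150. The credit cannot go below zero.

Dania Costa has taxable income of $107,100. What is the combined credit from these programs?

$1,650

Disability Support Credit: $107,100 meets or exceeds the $107,100 cutoff, so the credit is $0.
Education Credit: income exceeds $51,600 by $55,500, which is 56 full-or-partial $1,000 increments; reduction = 56 × $150 = $8,400, leaving $1,650.
Total: $0 + $1,650 = $1,650.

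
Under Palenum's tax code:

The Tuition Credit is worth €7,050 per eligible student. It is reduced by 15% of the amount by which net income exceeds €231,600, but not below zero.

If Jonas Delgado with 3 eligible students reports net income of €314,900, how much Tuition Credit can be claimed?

Tuition Credit: base = 3 × €7,050 = €21,150. 15% of the €83,300 excess over €231,600 is €12,495; credit = €21,150 − €12,495 = €8,655.

€8,655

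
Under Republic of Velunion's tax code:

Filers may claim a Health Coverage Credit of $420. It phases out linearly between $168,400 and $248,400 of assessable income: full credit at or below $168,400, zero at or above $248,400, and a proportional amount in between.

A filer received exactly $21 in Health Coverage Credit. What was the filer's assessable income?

$244,400

$21 is 21/420 of the full $420, so 399/420 of the $80,000 range has been used: income = $168,400 + $80,000 × 399/420 = $244,400.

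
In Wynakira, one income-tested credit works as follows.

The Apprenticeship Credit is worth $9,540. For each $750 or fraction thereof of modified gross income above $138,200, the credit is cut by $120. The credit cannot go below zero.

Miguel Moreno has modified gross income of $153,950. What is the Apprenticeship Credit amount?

Apprenticeship Credit: income exceeds $138,200 by $15,750, which is 21 full-or-partial $750 increments; reduction = 21 × $120 = $2,520, leaving $7,020.

$7,020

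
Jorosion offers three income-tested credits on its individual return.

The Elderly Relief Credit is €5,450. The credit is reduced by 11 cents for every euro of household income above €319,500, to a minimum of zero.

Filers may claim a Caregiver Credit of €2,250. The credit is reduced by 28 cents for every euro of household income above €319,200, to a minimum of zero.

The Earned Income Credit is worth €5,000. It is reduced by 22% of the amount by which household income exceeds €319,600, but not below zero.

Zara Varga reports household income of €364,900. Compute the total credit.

€456

Elderly Relief Credit: 11% of the €45,400 excess over €319,500 is €4,994; credit = €5,450 − €4,994 = €456.
Caregiver Credit: 28% of the €45,700 excess over €319,200 is €12,796 ≥ base, so the credit is €0.
Earned Income Credit: 22% of the €45,300 excess over €319,600 is €9,966 ≥ base, so the credit is €0.
Total: €456 + €0 + €0 = €456.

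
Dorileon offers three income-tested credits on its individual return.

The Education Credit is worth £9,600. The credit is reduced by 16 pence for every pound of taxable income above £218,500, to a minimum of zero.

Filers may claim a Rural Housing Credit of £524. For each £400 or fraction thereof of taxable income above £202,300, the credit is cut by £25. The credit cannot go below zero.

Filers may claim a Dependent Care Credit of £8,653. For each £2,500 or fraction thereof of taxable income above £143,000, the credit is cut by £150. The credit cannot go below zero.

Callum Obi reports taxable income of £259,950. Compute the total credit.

£4,571

Education Credit: 16% of the £41,450 excess over £218,500 is £6,632; credit = £9,600 − £6,632 = £2,968.
Rural Housing Credit: income exceeds £202,300 by £57,650 → 145 increments × £25 = £3,625 ≥ base, so the credit is £0.
Dependent Care Credit: income exceeds £143,000 by £116,950, which is 47 full-or-partial £2,500 increments; reduction = 47 × £150 = £7,050, leaving £1,603.
Total: £2,968 + £0 + £1,603 = £4,571.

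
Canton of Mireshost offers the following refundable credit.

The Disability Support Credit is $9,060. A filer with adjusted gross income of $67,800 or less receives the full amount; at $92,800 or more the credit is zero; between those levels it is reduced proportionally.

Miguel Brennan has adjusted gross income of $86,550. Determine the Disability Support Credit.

$2,265

Disability Support Credit: $86,550 is $18,750 into a $25,000 phase-out range, leaving 6,250/25,000 of the credit: $9,060 × 6,250/25,000 = $2,265.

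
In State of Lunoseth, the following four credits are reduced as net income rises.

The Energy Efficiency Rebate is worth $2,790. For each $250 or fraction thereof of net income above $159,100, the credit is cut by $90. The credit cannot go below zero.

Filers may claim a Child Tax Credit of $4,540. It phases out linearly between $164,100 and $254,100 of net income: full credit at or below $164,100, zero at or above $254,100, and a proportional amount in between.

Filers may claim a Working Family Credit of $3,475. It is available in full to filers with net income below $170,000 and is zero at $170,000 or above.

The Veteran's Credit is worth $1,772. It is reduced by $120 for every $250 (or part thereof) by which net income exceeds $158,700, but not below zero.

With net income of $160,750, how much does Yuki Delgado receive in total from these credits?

Energy Efficiency Rebate: income exceeds $159,100 by $1,650, which is 7 full-or-partial $250 increments; reduction = 7 × $90 = $630, leaving $2,160.
Child Tax Credit: $160,750 is at or below the $164,100 threshold, so the full $4,540 applies.
Working Family Credit: $160,750 is below the $170,000 cutoff, so the full $3,475 applies.
Veteran's Credit: income exceeds $158,700 by $2,050, which is 9 full-or-partial $250 increments; reduction = 9 × $120 = $1,080, leaving $692.
Total: $2,160 + $4,540 + $3,475 + $692 = $10,867.

$10,867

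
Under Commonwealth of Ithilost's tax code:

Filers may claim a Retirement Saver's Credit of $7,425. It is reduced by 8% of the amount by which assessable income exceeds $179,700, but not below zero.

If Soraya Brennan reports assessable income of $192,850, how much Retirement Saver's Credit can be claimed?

$6,373

Retirement Saver's Credit: 8% of the $13,150 excess over $179,700 is $1,052; credit = $7,425 − $1,052 = $6,373.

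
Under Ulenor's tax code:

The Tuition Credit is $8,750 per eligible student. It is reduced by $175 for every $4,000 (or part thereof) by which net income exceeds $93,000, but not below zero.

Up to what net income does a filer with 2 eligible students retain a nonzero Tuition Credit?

$489,000

Full credit = 2 × $8,750 = $17,500.
After 99 increments the reduction is 99 × $175 = $17,325, leaving $175; one more increment wipes it out. Increment 99 ends at excess 99 × $4,000 = $396,000, so the highest qualifying income is $93,000 + $396,000 = $489,000.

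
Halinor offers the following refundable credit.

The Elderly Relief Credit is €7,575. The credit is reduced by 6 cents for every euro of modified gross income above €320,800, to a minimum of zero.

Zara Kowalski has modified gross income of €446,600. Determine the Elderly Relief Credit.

€27

Elderly Relief Credit: 6% of the €125,800 excess over €320,800 is €7,548; credit = €7,575 − €7,548 = €27.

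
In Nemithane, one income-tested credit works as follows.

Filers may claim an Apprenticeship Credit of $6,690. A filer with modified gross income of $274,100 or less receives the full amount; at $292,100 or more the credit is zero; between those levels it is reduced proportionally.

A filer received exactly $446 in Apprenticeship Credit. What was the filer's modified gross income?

$290,900

$446 is 446/6,690 of the full $6,690, so 6,244/6,690 of the $18,000 range has been used: income = $274,100 + $18,000 × 6,244/6,690 = $290,900.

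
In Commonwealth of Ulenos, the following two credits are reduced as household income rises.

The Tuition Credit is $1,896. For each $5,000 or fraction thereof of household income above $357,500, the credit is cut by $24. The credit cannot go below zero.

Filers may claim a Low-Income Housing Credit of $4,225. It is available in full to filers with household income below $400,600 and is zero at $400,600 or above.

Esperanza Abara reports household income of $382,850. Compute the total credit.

Tuition Credit: income exceeds $357,500 by $25,350, which is 6 full-or-partial $5,000 increments; reduction = 6 × $24 = $144, leaving $1,752.
Low-Income Housing Credit: $382,850 is below the $400,600 cutoff, so the full $4,225 applies.
Total: $1,752 + $4,225 = $5,977.

$5,977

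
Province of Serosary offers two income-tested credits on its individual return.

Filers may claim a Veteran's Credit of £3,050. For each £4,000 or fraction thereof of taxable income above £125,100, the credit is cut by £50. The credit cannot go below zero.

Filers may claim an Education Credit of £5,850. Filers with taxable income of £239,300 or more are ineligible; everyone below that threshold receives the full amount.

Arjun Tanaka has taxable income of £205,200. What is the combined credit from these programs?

Veteran's Credit: income exceeds £125,100 by £80,100, which is 21 full-or-partial £4,000 increments; reduction = 21 × £50 = £1,050, leaving £2,000.
Education Credit: £205,200 is below the £239,300 cutoff, so the full £5,850 applies.
Total: £2,000 + £5,850 = £7,850.

£7,850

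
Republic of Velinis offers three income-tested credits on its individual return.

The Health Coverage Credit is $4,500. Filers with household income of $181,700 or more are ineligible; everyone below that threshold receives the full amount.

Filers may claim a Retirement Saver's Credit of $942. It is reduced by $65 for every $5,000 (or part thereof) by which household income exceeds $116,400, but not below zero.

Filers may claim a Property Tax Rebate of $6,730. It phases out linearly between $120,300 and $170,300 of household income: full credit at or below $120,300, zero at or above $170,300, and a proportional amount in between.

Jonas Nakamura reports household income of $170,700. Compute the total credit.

$4,727

Health Coverage Credit: $170,700 is below the $181,700 cutoff, so the full $4,500 applies.
Retirement Saver's Credit: income exceeds $116,400 by $54,300, which is 11 full-or-partial $5,000 increments; reduction = 11 × $65 = $715, leaving $227.
Property Tax Rebate: $170,700 is at or above $170,300, so the credit is $0.
Total: $4,500 + $227 + $0 = $4,727.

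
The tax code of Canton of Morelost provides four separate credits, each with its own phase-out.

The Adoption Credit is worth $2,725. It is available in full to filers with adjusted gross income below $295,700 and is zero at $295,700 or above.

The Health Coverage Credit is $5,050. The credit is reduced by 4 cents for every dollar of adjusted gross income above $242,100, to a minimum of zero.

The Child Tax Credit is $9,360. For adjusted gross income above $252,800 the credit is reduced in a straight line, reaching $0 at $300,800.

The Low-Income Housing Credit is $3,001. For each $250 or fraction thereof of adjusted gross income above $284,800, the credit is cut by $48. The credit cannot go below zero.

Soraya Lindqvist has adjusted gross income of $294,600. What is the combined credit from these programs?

$7,965

Adoption Credit: $294,600 is below the $295,700 cutoff, so the full $2,725 applies.
Health Coverage Credit: 4% of the $52,500 excess over $242,100 is $2,100; credit = $5,050 − $2,100 = $2,950.
Child Tax Credit: $294,600 is $41,800 into a $48,000 phase-out range, leaving 6,200/48,000 of the credit: $9,360 × 6,200/48,000 = $1,209.
Low-Income Housing Credit: income exceeds $284,800 by $9,800, which is 40 full-or-partial $250 increments; reduction = 40 × $48 = $1,920, leaving $1,081.
Total: $2,725 + $2,950 + $1,209 + $1,081 = $7,965.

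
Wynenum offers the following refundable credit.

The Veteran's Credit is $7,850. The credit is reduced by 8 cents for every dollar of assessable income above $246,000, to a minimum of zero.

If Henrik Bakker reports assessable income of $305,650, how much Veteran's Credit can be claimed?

$3,078

Veteran's Credit: 8% of the $59,650 excess over $246,000 is $4,772; credit = $7,850 − $4,772 = $3,078.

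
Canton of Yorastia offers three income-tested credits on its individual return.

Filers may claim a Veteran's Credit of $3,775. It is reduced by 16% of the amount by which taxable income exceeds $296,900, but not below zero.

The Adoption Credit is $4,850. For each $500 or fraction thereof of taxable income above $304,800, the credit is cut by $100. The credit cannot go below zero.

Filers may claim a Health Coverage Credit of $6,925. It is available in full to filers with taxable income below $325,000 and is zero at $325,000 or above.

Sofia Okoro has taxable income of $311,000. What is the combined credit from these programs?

$11,994

Veteran's Credit: 16% of the $14,100 excess over $296,900 is $2,256; credit = $3,775 − $2,256 = $1,519.
Adoption Credit: income exceeds $304,800 by $6,200, which is 13 full-or-partial $500 increments; reduction = 13 × $100 = $1,300, leaving $3,550.
Health Coverage Credit: $311,000 is below the $325,000 cutoff, so the full $6,925 applies.
Total: $1,519 + $3,550 + $6,925 = $11,994.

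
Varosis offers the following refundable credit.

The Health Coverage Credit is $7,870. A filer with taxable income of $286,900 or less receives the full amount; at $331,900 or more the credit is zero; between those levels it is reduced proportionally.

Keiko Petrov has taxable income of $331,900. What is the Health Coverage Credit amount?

Health Coverage Credit: $331,900 is at or above $331,900, so the credit is $0.

$0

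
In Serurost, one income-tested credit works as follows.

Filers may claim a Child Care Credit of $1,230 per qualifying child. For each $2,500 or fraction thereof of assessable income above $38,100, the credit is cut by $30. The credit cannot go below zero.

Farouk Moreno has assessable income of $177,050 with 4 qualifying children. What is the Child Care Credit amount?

$3,240

Child Care Credit: base = 4 × $1,230 = $4,920. income exceeds $38,100 by $138,950, which is 56 full-or-partial $2,500 increments; reduction = 56 × $30 = $1,680, leaving $3,240.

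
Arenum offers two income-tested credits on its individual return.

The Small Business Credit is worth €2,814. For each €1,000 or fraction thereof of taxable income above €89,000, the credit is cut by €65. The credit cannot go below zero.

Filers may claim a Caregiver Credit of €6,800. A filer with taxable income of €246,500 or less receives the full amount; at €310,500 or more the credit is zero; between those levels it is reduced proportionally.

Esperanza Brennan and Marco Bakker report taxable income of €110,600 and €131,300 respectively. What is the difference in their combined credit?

€1,365

Esperanza (€110,600): Small Business Credit: income exceeds €89,000 by €21,600, which is 22 full-or-partial €1,000 increments; reduction = 22 × €65 = €1,430, leaving €1,384. Caregiver Credit: €110,600 is at or below the €246,500 threshold, so the full €6,800 applies. total €1,384 + €6,800 = €8,184
Marco (€131,300): Small Business Credit: income exceeds €89,000 by €42,300, which is 43 full-or-partial €1,000 increments; reduction = 43 × €65 = €2,795, leaving €19. Caregiver Credit: €131,300 is at or below the €246,500 threshold, so the full €6,800 applies. total €19 + €6,800 = €6,819
Difference: |€8,184 − €6,819| = €1,365.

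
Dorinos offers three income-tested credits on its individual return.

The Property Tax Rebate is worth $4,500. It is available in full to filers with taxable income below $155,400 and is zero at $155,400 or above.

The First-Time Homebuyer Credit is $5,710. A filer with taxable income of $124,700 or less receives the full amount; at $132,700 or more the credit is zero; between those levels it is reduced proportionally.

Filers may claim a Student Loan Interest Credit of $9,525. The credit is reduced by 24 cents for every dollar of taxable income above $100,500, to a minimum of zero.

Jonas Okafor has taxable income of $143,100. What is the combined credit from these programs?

Property Tax Rebate: $143,100 is below the $155,400 cutoff, so the full $4,500 applies.
First-Time Homebuyer Credit: $143,100 is at or above $132,700, so the credit is $0.
Student Loan Interest Credit: 24% of the $42,600 excess over $100,500 is $10,224 ≥ base, so the credit is $0.
Total: $4,500 + $0 + $0 = $4,500.

$4,500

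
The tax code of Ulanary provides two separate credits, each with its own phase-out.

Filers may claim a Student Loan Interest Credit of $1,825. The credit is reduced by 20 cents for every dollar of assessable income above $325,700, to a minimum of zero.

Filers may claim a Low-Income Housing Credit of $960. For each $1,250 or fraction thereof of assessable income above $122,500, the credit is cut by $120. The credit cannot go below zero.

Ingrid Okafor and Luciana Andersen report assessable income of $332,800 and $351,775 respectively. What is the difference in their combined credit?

$405

Ingrid ($332,800): Student Loan Interest Credit: 20% of the $7,100 excess over $325,700 is $1,420; credit = $1,825 − $1,420 = $405. Low-Income Housing Credit: income exceeds $122,500 by $210,300 → 169 increments × $120 = $20,280 ≥ base, so the credit is $0. total $405 + $0 = $405
Luciana ($351,775): Student Loan Interest Credit: 20% of the $26,075 excess over $325,700 is $5,215 ≥ base, so the credit is $0. Low-Income Housing Credit: income exceeds $122,500 by $229,275 → 184 increments × $120 = $22,080 ≥ base, so the credit is $0. total $0 + $0 = $0
Difference: |$405 − $0| = $405.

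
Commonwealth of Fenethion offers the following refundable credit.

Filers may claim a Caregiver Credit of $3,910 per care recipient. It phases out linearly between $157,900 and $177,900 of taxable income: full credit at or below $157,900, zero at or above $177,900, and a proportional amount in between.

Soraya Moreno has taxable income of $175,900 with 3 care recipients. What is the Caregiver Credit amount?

Caregiver Credit: base = 3 × $3,910 = $11,730. $175,900 is $18,000 into a $20,000 phase-out range, leaving 2,000/20,000 of the credit: $11,730 × 2,000/20,000 = $1,173.

$1,173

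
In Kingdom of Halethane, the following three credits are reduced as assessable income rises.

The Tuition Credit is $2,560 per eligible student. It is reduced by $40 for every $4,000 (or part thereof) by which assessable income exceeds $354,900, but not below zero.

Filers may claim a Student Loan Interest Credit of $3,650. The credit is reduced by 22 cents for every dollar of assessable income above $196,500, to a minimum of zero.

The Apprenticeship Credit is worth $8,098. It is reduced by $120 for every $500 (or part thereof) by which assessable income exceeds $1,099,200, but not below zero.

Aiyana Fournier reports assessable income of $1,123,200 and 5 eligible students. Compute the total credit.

Tuition Credit: base = 5 × $2,560 = $12,800. income exceeds $354,900 by $768,300, which is 193 full-or-partial $4,000 increments; reduction = 193 × $40 = $7,720, leaving $5,080.
Student Loan Interest Credit: 22% of the $926,700 excess over $196,500 is $203,874 ≥ base, so the credit is $0.
Apprenticeship Credit: income exceeds $1,099,200 by $24,000, which is 48 full-or-partial $500 increments; reduction = 48 × $120 = $5,760, leaving $2,338.
Total: $5,080 + $0 + $2,338 = $7,418.

$7,418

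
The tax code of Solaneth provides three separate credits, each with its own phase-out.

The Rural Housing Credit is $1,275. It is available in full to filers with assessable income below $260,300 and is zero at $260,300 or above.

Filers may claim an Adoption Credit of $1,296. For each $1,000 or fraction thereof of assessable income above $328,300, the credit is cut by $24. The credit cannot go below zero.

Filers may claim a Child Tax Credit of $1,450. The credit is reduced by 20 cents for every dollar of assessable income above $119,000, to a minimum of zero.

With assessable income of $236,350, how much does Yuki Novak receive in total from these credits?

Rural Housing Credit: $236,350 is below the $260,300 cutoff, so the full $1,275 applies.
Adoption Credit: $236,350 is at or below the $328,300 threshold, so the full $1,296 applies.
Child Tax Credit: 20% of the $117,350 excess over $119,000 is $23,470 ≥ base, so the credit is $0.
Total: $1,275 + $1,296 + $0 = $2,571.

$2,571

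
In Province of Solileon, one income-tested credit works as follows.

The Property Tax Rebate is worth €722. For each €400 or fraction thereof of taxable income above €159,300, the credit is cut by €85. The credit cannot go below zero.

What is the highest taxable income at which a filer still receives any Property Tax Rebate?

After 8 increments the reduction is 8 × €85 = €680, leaving €42; one more increment wipes it out. Increment 8 ends at excess 8 × €400 = €3,200, so the highest qualifying income is €159,300 + €3,200 = €162,500.

€162,500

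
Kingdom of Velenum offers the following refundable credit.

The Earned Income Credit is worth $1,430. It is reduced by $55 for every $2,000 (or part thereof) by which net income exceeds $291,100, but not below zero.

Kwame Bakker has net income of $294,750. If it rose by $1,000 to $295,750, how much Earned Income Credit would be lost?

$55

At $294,750 — income exceeds $291,100 by $3,650, which is 2 full-or-partial $2,000 increments; reduction = 2 × $55 = $110, leaving $1,320.
At $295,750 — income exceeds $291,100 by $4,650, which is 3 full-or-partial $2,000 increments; reduction = 3 × $55 = $165, leaving $1,265.
Lost: $1,320 − $1,265 = $55.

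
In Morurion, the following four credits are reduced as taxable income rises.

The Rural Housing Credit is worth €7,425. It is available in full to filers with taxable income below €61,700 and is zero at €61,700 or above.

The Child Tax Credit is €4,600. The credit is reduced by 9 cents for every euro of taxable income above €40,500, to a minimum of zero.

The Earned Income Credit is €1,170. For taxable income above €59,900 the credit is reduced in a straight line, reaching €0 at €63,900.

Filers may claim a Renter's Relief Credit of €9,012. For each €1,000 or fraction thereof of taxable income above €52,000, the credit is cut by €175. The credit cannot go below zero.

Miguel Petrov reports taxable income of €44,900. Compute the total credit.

Rural Housing Credit: €44,900 is below the €61,700 cutoff, so the full €7,425 applies.
Child Tax Credit: 9% of the €4,400 excess over €40,500 is €396; credit = €4,600 − €396 = €4,204.
Earned Income Credit: €44,900 is at or below the €59,900 threshold, so the full €1,170 applies.
Renter's Relief Credit: €44,900 is at or below the €52,000 threshold, so the full €9,012 applies.
Total: €7,425 + €4,204 + €1,170 + €9,012 = €21,811.

€21,811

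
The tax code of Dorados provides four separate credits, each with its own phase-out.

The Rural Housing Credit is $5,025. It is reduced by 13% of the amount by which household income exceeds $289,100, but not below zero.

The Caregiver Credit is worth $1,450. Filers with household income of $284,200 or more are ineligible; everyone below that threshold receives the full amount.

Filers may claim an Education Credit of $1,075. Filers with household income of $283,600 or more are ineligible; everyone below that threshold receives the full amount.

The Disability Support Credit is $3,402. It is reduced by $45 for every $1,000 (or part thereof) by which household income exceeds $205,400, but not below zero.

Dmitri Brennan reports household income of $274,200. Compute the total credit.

Rural Housing Credit: $274,200 is at or below the $289,100 threshold, so the full $5,025 applies.
Caregiver Credit: $274,200 is below the $284,200 cutoff, so the full $1,450 applies.
Education Credit: $274,200 is below the $283,600 cutoff, so the full $1,075 applies.
Disability Support Credit: income exceeds $205,400 by $68,800, which is 69 full-or-partial $1,000 increments; reduction = 69 × $45 = $3,105, leaving $297.
Total: $5,025 + $1,450 + $1,075 + $297 = $7,847.

$7,847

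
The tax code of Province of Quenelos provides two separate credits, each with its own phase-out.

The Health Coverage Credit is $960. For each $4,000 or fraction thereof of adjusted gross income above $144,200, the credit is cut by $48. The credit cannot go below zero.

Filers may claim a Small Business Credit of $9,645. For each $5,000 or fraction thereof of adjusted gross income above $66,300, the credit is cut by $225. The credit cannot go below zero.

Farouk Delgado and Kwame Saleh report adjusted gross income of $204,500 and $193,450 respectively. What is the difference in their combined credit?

Farouk ($204,500): Health Coverage Credit: income exceeds $144,200 by $60,300, which is 16 full-or-partial $4,000 increments; reduction = 16 × $48 = $768, leaving $192. Small Business Credit: income exceeds $66,300 by $138,200, which is 28 full-or-partial $5,000 increments; reduction = 28 × $225 = $6,300, leaving $3,345. total $192 + $3,345 = $3,537
Kwame ($193,450): Health Coverage Credit: income exceeds $144,200 by $49,250, which is 13 full-or-partial $4,000 increments; reduction = 13 × $48 = $624, leaving $336. Small Business Credit: income exceeds $66,300 by $127,150, which is 26 full-or-partial $5,000 increments; reduction = 26 × $225 = $5,850, leaving $3,795. total $336 + $3,795 = $4,131
Difference: |$3,537 − $4,131| = $594.

$594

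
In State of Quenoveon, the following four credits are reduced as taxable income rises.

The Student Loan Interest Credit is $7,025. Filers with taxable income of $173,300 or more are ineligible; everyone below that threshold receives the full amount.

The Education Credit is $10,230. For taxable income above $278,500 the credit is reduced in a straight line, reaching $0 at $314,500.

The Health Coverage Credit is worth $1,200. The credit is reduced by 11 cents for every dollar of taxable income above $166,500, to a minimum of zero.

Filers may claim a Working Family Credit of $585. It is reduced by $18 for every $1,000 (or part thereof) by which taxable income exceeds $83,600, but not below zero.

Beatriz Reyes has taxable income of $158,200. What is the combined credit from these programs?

$18,455

Student Loan Interest Credit: $158,200 is below the $173,300 cutoff, so the full $7,025 applies.
Education Credit: $158,200 is at or below the $278,500 threshold, so the full $10,230 applies.
Health Coverage Credit: $158,200 is at or below the $166,500 threshold, so the full $1,200 applies.
Working Family Credit: income exceeds $83,600 by $74,600 → 75 increments × $18 = $1,350 ≥ base, so the credit is $0.
Total: $7,025 + $10,230 + $1,200 + $0 = $18,455.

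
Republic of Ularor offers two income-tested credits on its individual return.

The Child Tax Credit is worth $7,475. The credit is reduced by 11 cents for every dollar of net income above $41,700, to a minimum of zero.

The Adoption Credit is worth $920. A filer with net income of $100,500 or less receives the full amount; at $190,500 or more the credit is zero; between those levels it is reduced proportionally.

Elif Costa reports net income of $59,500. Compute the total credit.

$6,437

Child Tax Credit: 11% of the $17,800 excess over $41,700 is $1,958; credit = $7,475 − $1,958 = $5,517.
Adoption Credit: $59,500 is at or below the $100,500 threshold, so the full $920 applies.
Total: $5,517 + $920 = $6,437.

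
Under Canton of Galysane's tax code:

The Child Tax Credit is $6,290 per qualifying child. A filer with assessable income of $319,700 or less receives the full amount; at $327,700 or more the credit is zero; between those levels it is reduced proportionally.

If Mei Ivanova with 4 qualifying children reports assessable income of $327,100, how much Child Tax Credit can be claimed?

Child Tax Credit: base = 4 × $6,290 = $25,160. $327,100 is $7,400 into a $8,000 phase-out range, leaving 600/8,000 of the credit: $25,160 × 600/8,000 = $1,887.

$1,887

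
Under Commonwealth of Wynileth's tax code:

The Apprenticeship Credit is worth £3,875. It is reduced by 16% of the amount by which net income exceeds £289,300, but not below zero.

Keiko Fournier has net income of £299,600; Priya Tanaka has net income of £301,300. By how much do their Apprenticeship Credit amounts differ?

Keiko (£299,600): Apprenticeship Credit: 16% of the £10,300 excess over £289,300 is £1,648; credit = £3,875 − £1,648 = £2,227.
Priya (£301,300): Apprenticeship Credit: 16% of the £12,000 excess over £289,300 is £1,920; credit = £3,875 − £1,920 = £1,955.
Difference: |£2,227 − £1,955| = £272.

£272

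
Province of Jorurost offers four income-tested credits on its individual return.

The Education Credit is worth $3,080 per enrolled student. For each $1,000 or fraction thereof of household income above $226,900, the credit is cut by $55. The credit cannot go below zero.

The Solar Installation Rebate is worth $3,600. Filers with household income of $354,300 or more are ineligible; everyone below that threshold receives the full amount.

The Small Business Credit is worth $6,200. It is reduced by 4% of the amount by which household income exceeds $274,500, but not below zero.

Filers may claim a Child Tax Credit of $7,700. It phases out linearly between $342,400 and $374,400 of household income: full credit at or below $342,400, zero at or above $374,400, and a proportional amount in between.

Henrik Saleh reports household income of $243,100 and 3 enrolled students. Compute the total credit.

Education Credit: base = 3 × $3,080 = $9,240. income exceeds $226,900 by $16,200, which is 17 full-or-partial $1,000 increments; reduction = 17 × $55 = $935, leaving $8,305.
Solar Installation Rebate: $243,100 is below the $354,300 cutoff, so the full $3,600 applies.
Small Business Credit: $243,100 is at or below the $274,500 threshold, so the full $6,200 applies.
Child Tax Credit: $243,100 is at or below the $342,400 threshold, so the full $7,700 applies.
Total: $8,305 + $3,600 + $6,200 + $7,700 = $25,805.

$25,805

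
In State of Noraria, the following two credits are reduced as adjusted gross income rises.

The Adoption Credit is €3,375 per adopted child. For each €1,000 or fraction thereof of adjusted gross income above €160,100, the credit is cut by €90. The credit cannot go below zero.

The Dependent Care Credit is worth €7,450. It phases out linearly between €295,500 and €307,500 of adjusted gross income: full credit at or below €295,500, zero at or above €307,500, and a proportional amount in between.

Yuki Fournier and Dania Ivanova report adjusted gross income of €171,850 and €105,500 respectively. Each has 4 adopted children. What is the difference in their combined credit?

€1,080

Yuki (€171,850): Adoption Credit: base = 4 × €3,375 = €13,500. income exceeds €160,100 by €11,750, which is 12 full-or-partial €1,000 increments; reduction = 12 × €90 = €1,080, leaving €12,420. Dependent Care Credit: €171,850 is at or below the €295,500 threshold, so the full €7,450 applies. total €12,420 + €7,450 = €19,870
Dania (€105,500): Adoption Credit: base = 4 × €3,375 = €13,500. €105,500 is at or below the €160,100 threshold, so the full €13,500 applies. Dependent Care Credit: €105,500 is at or below the €295,500 threshold, so the full €7,450 applies. total €13,500 + €7,450 = €20,950
Difference: |€19,870 − €20,950| = €1,080.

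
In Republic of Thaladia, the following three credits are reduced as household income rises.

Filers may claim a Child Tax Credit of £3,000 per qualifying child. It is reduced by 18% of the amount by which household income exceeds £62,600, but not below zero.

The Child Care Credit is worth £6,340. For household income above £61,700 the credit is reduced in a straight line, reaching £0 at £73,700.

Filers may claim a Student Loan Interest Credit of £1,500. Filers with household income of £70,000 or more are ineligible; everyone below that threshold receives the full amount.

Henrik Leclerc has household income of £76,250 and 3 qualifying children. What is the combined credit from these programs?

£6,543

Child Tax Credit: base = 3 × £3,000 = £9,000. 18% of the £13,650 excess over £62,600 is £2,457; credit = £9,000 − £2,457 = £6,543.
Child Care Credit: £76,250 is at or above £73,700, so the credit is £0.
Student Loan Interest Credit: £76,250 meets or exceeds the £70,000 cutoff, so the credit is £0.
Total: £6,543 + £0 + £0 = £6,543.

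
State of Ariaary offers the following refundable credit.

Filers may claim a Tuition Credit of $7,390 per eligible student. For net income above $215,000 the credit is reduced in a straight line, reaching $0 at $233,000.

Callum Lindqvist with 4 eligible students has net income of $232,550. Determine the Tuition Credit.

Tuition Credit: base = 4 × $7,390 = $29,560. $232,550 is $17,550 into a $18,000 phase-out range, leaving 450/18,000 of the credit: $29,560 × 450/18,000 = $739.

$739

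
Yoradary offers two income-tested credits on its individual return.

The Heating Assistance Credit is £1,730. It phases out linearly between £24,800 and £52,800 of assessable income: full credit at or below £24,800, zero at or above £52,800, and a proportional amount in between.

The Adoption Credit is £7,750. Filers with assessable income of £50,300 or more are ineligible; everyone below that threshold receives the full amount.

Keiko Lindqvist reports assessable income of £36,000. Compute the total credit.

£8,788

Heating Assistance Credit: £36,000 is £11,200 into a £28,000 phase-out range, leaving 16,800/28,000 of the credit: £1,730 × 16,800/28,000 = £1,038.
Adoption Credit: £36,000 is below the £50,300 cutoff, so the full £7,750 applies.
Total: £1,038 + £7,750 = £8,788.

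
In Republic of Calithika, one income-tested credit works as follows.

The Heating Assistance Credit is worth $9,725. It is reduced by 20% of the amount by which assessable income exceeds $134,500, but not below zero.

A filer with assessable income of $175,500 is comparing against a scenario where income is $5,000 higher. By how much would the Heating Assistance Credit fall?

$1,000

At $175,500 — 20% of the $41,000 excess over $134,500 is $8,200; credit = $9,725 − $8,200 = $1,525.
At $180,500 — 20% of the $46,000 excess over $134,500 is $9,200; credit = $9,725 − $9,200 = $525.
Lost: $1,525 − $525 = $1,000.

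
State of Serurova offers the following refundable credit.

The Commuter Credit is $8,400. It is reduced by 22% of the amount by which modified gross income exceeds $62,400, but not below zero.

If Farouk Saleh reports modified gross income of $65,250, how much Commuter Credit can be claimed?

$7,773

Commuter Credit: 22% of the $2,850 excess over $62,400 is $627; credit = $8,400 − $627 = $7,773.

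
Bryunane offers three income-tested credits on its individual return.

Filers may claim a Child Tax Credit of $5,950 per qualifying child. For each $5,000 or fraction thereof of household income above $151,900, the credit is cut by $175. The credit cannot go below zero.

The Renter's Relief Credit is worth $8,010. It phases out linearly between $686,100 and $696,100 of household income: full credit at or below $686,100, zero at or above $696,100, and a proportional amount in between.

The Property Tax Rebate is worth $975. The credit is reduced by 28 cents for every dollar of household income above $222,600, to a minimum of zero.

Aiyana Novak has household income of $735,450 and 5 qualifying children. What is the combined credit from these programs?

$9,275

Child Tax Credit: base = 5 × $5,950 = $29,750. income exceeds $151,900 by $583,550, which is 117 full-or-partial $5,000 increments; reduction = 117 × $175 = $20,475, leaving $9,275.
Renter's Relief Credit: $735,450 is at or above $696,100, so the credit is $0.
Property Tax Rebate: 28% of the $512,850 excess over $222,600 is $143,598 ≥ base, so the credit is $0.
Total: $9,275 + $0 + $0 = $9,275.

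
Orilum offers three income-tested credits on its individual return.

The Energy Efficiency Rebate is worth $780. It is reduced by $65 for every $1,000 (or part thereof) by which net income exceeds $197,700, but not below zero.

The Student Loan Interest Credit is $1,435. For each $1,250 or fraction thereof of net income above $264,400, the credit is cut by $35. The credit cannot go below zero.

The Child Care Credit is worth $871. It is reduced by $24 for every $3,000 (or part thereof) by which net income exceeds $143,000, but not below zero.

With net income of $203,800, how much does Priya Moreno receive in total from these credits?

$2,127

Energy Efficiency Rebate: income exceeds $197,700 by $6,100, which is 7 full-or-partial $1,000 increments; reduction = 7 × $65 = $455, leaving $325.
Student Loan Interest Credit: $203,800 is at or below the $264,400 threshold, so the full $1,435 applies.
Child Care Credit: income exceeds $143,000 by $60,800, which is 21 full-or-partial $3,000 increments; reduction = 21 × $24 = $504, leaving $367.
Total: $325 + $1,435 + $367 = $2,127.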